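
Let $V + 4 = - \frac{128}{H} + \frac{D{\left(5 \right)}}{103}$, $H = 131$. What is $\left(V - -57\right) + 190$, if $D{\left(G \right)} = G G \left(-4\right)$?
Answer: $\frac{3252515}{13493} \approx 241.05$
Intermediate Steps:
$D{\left(G \right)} = - 4 G^{2}$ ($D{\left(G \right)} = G^{2} \left(-4\right) = - 4 G^{2}$)
$V = - \frac{80256}{13493}$ ($V = -4 - \left(\frac{128}{131} - \frac{\left(-4\right) 5^{2}}{103}\right) = -4 - \left(\frac{128}{131} - \left(-4\right) 25 \cdot \frac{1}{103}\right) = -4 - \frac{26284}{13493} = - \frac{80256}{13493} \approx -5.948$)
$\left(V - -57\right) + 190 = \left(- \frac{80256}{13493} - -57\right) + 190 = \left(- \frac{80256}{13493} + 57\right) + 190 = \frac{688845}{13493} + 190 = \frac{3252515}{13493}$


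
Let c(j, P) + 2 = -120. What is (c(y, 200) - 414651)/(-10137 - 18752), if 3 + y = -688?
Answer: 414773/28889 ≈ 14.357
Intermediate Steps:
y = -691 (y = -3 - 688 = -691)
c(j, P) = -122 (c(j, P) = -2 - 120 = -122)
(c(y, 200) - 414651)/(-10137 - 18752) = (-122 - 414651)/(-10137 - 18752) = -414773/(-28889) = -414773*(-1/28889) = 414773/28889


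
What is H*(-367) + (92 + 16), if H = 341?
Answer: -125039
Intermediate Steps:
H*(-367) + (92 + 16) = 341*(-367) + (92 + 16) = -125147 + 108 = -125039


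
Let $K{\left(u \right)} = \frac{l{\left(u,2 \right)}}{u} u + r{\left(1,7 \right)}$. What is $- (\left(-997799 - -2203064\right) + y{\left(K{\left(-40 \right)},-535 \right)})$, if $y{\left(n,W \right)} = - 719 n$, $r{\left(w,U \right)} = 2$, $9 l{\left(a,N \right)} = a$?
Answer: $- \frac{10863203}{9} \approx -1.207 \cdot 10^{6}$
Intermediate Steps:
$l{\left(a,N \right)} = \frac{a}{9}$
$K{\left(u \right)} = 2 + \frac{u}{9}$ ($K{\left(u \right)} = \frac{\frac{1}{9} u}{u} u + 2 = \frac{u}{9} + 2 = 2 + \frac{u}{9}$)
$- (\left(-997799 - -2203064\right) + y{\left(K{\left(-40 \right)},-535 \right)}) = - (\left(-997799 - -2203064\right) - 719 \left(2 + \frac{1}{9} \left(-40\right)\right)) = - (\left(-997799 + 2203064\right) - 719 \left(2 - \frac{40}{9}\right)) = - (1205265 - - \frac{15818}{9}) = - (1205265 + \frac{15818}{9}) = \left(-1\right) \frac{10863203}{9} = - \frac{10863203}{9}$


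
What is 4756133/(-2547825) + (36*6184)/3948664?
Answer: -2276645520439/1257563106975 ≈ -1.8104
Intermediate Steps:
4756133/(-2547825) + (36*6184)/3948664 = 4756133*(-1/2547825) + 222624*(1/3948664) = -4756133/2547825 + 27828/493583 = -2276645520439/1257563106975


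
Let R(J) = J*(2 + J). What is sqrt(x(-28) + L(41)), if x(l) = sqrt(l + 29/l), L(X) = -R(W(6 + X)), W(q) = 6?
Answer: sqrt(-9408 + 14*I*sqrt(5691))/14 ≈ 0.38827 + 6.9391*I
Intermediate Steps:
L(X) = -48 (L(X) = -6*(2 + 6) = -6*8 = -1*48 = -48)
sqrt(x(-28) + L(41)) = sqrt(sqrt(-28 + 29/(-28)) - 48) = sqrt(sqrt(-28 + 29*(-1/28)) - 48) = sqrt(sqrt(-28 - 29/28) - 48) = sqrt(sqrt(-813/28) - 48) = sqrt(I*sqrt(5691)/14 - 48) = sqrt(-48 + I*sqrt(5691)/14)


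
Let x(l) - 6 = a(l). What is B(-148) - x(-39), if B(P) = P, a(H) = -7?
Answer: -147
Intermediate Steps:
x(l) = -1 (x(l) = 6 - 7 = -1)
B(-148) - x(-39) = -148 - 1*(-1) = -148 + 1 = -147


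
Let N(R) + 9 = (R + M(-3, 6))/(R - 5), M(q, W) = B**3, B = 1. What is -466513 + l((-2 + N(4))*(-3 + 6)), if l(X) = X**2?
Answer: -464209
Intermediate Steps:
M(q, W) = 1 (M(q, W) = 1**3 = 1)
N(R) = -9 + (1 + R)/(-5 + R) (N(R) = -9 + (R + 1)/(R - 5) = -9 + (1 + R)/(-5 + R))
-466513 + l((-2 + N(4))*(-3 + 6)) = -466513 + ((-2 + 2*(23 - 4*4)/(-5 + 4))*(-3 + 6))**2 = -466513 + ((-2 + 2*(23 - 16)/(-1))*3)**2 = -466513 + ((-2 + 2*(-1)*7)*3)**2 = -466513 + ((-2 - 14)*3)**2 = -466513 + (-16*3)**2 = -466513 + (-48)**2 = -466513 + 2304 = -464209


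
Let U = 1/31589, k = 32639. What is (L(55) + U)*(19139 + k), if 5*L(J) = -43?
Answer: -70331196516/157945 ≈ -4.4529e+5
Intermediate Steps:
L(J) = -43/5 (L(J) = (1/5)*(-43) = -43/5)
U = 1/31589 ≈ 3.1657e-5
(L(55) + U)*(19139 + k) = (-43/5 + 1/31589)*(19139 + 32639) = -1358322/157945*51778 = -70331196516/157945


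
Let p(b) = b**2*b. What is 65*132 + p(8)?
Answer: 9092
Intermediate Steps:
p(b) = b**3
65*132 + p(8) = 65*132 + 8**3 = 8580 + 512 = 9092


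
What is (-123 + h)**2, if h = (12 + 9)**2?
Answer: 101124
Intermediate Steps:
h = 441 (h = 21**2 = 441)
(-123 + h)**2 = (-123 + 441)**2 = 318**2 = 101124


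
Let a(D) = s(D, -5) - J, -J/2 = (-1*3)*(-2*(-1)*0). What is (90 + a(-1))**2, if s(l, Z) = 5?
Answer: 9025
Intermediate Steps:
J = 0 (J = -2*(-1*3)*-2*(-1)*0 = -(-6)*2*0 = -(-6)*0 = -2*0 = 0)
a(D) = 5 (a(D) = 5 - 1*0 = 5 + 0 = 5)
(90 + a(-1))**2 = (90 + 5)**2 = 95**2 = 9025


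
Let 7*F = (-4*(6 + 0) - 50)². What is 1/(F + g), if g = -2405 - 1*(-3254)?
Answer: 7/11419 ≈ 0.00061301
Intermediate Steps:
F = 5476/7 (F = (-4*(6 + 0) - 50)²/7 = (-4*6 - 50)²/7 = (-24 - 50)²/7 = (⅐)*(-74)² = (⅐)*5476 = 5476/7 ≈ 782.29)
g = 849 (g = -2405 + 3254 = 849)
1/(F + g) = 1/(5476/7 + 849) = 1/(11419/7) = 7/11419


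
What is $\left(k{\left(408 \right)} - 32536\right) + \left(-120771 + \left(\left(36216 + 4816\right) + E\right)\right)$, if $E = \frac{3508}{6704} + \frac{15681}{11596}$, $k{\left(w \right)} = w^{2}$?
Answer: $\frac{131649253799}{2429362} \approx 54191.0$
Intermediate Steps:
$E = \frac{4556381}{2429362}$ ($E = 3508 \cdot \frac{1}{6704} + 15681 \cdot \frac{1}{11596} = \frac{877}{1676} + \frac{15681}{11596} = \frac{4556381}{2429362} \approx 1.8755$)
$\left(k{\left(408 \right)} - 32536\right) + \left(-120771 + \left(\left(36216 + 4816\right) + E\right)\right) = \left(408^{2} - 32536\right) + \left(-120771 + \left(\left(36216 + 4816\right) + \frac{4556381}{2429362}\right)\right) = \left(166464 - 32536\right) + \left(-120771 + \left(41032 + \frac{4556381}{2429362}\right)\right) = 133928 + \left(-120771 + \frac{99686137965}{2429362}\right) = 133928 - \frac{193710340137}{2429362} = \frac{131649253799}{2429362}$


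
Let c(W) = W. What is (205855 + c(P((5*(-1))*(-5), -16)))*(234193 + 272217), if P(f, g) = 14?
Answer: 104254120290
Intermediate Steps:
(205855 + c(P((5*(-1))*(-5), -16)))*(234193 + 272217) = (205855 + 14)*(234193 + 272217) = 205869*506410 = 104254120290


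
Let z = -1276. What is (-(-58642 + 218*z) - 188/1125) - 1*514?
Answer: 378332812/1125 ≈ 3.3630e+5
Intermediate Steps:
(-(-58642 + 218*z) - 188/1125) - 1*514 = (-218/(1/(-269 - 1276)) - 188/1125) - 1*514 = (-218/(1/(-1545)) - 188*1/1125) - 514 = (-218/(-1/1545) - 188/1125) - 514 = (-218*(-1545) - 188/1125) - 514 = (336810 - 188/1125) - 514 = 378911062/1125 - 514 = 378332812/1125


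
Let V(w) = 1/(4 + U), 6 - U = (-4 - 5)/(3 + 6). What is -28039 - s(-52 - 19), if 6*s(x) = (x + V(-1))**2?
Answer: -3494119/121 ≈ -28877.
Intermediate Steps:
U = 7 (U = 6 - (-4 - 5)/(3 + 6) = 6 - (-9)/9 = 6 - 1*(-1) = 6 + 1 = 7)
V(w) = 1/11 (V(w) = 1/(4 + 7) = 1/11)
s(x) = (1/11 + x)**2/6 (s(x) = (x + 1/11)**2/6 = (1/11 + x)**2/6)
-28039 - s(-52 - 19) = -28039 - (1 + 11*(-52 - 19))**2/726 = -28039 - (1 + 11*(-71))**2/726 = -28039 - (1 - 781)**2/726 = -28039 - (-780)**2/726 = -28039 - 608400/726 = -28039 - 1*101400/121 = -28039 - 101400/121 = -3494119/121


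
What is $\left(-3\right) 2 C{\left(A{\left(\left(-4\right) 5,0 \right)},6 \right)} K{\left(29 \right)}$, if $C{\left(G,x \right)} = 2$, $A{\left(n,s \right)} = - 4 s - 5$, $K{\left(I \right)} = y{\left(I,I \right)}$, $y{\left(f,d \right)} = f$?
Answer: $-348$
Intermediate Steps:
$K{\left(I \right)} = I$
$A{\left(n,s \right)} = -5 - 4 s$
$\left(-3\right) 2 C{\left(A{\left(\left(-4\right) 5,0 \right)},6 \right)} K{\left(29 \right)} = \left(-3\right) 2 \cdot 2 \cdot 29 = \left(-6\right) 2 \cdot 29 = \left(-12\right) 29 = -348$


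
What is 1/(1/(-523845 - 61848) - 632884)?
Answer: -585693/370675728613 ≈ -1.5801e-6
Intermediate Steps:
1/(1/(-523845 - 61848) - 632884) = 1/(1/(-585693) - 632884) = 1/(-1/585693 - 632884) = 1/(-370675728613/585693) = -585693/370675728613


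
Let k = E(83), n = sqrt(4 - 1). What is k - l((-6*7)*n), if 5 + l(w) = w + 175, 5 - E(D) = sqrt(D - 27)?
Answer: -165 - 2*sqrt(14) + 42*sqrt(3) ≈ -99.737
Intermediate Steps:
n = sqrt(3) ≈ 1.7320
E(D) = 5 - sqrt(-27 + D) (E(D) = 5 - sqrt(D - 27) = 5 - sqrt(-27 + D))
k = 5 - 2*sqrt(14) (k = 5 - sqrt(-27 + 83) = 5 - sqrt(56) = 5 - 2*sqrt(14) ≈ -2.4833)
l(w) = 170 + w (l(w) = -5 + (w + 175) = -5 + (175 + w) = 170 + w)
k - l((-6*7)*n) = (5 - 2*sqrt(14)) - (170 + (-6*7)*sqrt(3)) = (5 - 2*sqrt(14)) - (170 - 42*sqrt(3)) = (5 - 2*sqrt(14)) + (-170 + 42*sqrt(3)) = -165 - 2*sqrt(14) + 42*sqrt(3)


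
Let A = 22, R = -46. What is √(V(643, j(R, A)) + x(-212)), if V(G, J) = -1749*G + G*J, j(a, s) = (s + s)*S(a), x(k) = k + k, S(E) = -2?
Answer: I*√1181615 ≈ 1087.0*I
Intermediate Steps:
x(k) = 2*k
j(a, s) = -4*s (j(a, s) = (s + s)*(-2) = (2*s)*(-2) = -4*s)
√(V(643, j(R, A)) + x(-212)) = √(643*(-1749 - 4*22) + 2*(-212)) = √(643*(-1749 - 88) - 424) = √(643*(-1837) - 424) = √(-1181191 - 424) = √(-1181615) = I*√1181615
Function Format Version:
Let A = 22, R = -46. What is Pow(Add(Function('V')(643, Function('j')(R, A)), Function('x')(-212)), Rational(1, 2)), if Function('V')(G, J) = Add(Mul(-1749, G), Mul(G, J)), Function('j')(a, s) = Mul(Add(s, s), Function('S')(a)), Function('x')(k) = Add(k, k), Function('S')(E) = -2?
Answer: Mul(I, Pow(1181615, Rational(1, 2))) ≈ Mul(1087.0, I)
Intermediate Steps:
Function('x')(k) = Mul(2, k)
Function('j')(a, s) = Mul(-4, s) (Function('j')(a, s) = Mul(Add(s, s), -2) = Mul(Mul(2, s), -2) = Mul(-4, s))
Pow(Add(Function('V')(643, Function('j')(R, A)), Function('x')(-212)), Rational(1, 2)) = Pow(Add(Mul(643, Add(-1749, Mul(-4, 22))), Mul(2, -212)), Rational(1, 2)) = Pow(Add(Mul(643, Add(-1749, -88)), -424), Rational(1, 2)) = Pow(Add(Mul(643, -1837), -424), Rational(1, 2)) = Pow(Add(-1181191, -424), Rational(1, 2)) = Pow(-1181615, Rational(1, 2)) = Mul(I, Pow(1181615, Rational(1, 2)))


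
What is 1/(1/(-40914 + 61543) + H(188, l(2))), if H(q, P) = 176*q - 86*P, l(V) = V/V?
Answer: 20629/680798259 ≈ 3.0301e-5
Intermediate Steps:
l(V) = 1
H(q, P) = -86*P + 176*q
1/(1/(-40914 + 61543) + H(188, l(2))) = 1/(1/(-40914 + 61543) + (-86*1 + 176*188)) = 1/(1/20629 + (-86 + 33088)) = 1/(1/20629 + 33002) = 1/(680798259/20629) = 20629/680798259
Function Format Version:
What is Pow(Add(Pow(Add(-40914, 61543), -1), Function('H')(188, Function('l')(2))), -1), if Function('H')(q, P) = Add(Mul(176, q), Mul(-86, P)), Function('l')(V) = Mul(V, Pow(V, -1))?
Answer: Rational(20629, 680798259) ≈ 3.0301e-5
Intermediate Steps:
Function('l')(V) = 1
Function('H')(q, P) = Add(Mul(-86, P), Mul(176, q))
Pow(Add(Pow(Add(-40914, 61543), -1), Function('H')(188, Function('l')(2))), -1) = Pow(Add(Pow(Add(-40914, 61543), -1), Add(Mul(-86, 1), Mul(176, 188))), -1) = Pow(Add(Pow(20629, -1), Add(-86, 33088)), -1) = Pow(Add(Rational(1, 20629), 33002), -1) = Pow(Rational(680798259, 20629), -1) = Rational(20629, 680798259)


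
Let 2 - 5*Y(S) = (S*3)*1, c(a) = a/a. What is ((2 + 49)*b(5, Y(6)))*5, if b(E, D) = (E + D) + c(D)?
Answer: 714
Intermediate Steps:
c(a) = 1
Y(S) = 2/5 - 3*S/5 (Y(S) = 2/5 - S*3/5 = 2/5 - 3*S/5)
b(E, D) = 1 + D + E (b(E, D) = (E + D) + 1 = (D + E) + 1 = 1 + D + E)
((2 + 49)*b(5, Y(6)))*5 = ((2 + 49)*(1 + (2/5 - 3/5*6) + 5))*5 = (51*(1 + (2/5 - 18/5) + 5))*5 = (51*(1 - 16/5 + 5))*5 = (51*(14/5))*5 = (714/5)*5 = 714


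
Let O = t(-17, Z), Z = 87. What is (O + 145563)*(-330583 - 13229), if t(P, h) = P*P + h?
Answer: -50175579468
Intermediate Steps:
t(P, h) = h + P² (t(P, h) = P² + h = h + P²)
O = 376 (O = 87 + (-17)² = 87 + 289 = 376)
(O + 145563)*(-330583 - 13229) = (376 + 145563)*(-330583 - 13229) = 145939*(-343812) = -50175579468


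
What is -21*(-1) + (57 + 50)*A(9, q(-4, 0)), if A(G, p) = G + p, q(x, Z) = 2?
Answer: 1198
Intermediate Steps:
-21*(-1) + (57 + 50)*A(9, q(-4, 0)) = -21*(-1) + (57 + 50)*(9 + 2) = 21 + 107*11 = 21 + 1177 = 1198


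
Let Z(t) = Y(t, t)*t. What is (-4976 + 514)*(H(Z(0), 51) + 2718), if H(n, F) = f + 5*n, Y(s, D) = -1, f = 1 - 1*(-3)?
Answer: -12145564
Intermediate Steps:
f = 4 (f = 1 + 3 = 4)
Z(t) = -t
H(n, F) = 4 + 5*n
(-4976 + 514)*(H(Z(0), 51) + 2718) = (-4976 + 514)*((4 + 5*(-1*0)) + 2718) = -4462*((4 + 5*0) + 2718) = -4462*((4 + 0) + 2718) = -4462*(4 + 2718) = -4462*2722 = -12145564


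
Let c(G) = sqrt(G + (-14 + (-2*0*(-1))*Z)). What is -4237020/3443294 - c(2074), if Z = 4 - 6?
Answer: -2118510/1721647 - 2*sqrt(515) ≈ -46.618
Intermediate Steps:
Z = -2
c(G) = sqrt(-14 + G) (c(G) = sqrt(G + (-14 + (-2*0*(-1))*(-2))) = sqrt(G + (-14 + (0*(-1))*(-2))) = sqrt(G + (-14 + 0*(-2))) = sqrt(G + (-14 + 0)) = sqrt(G - 14) = sqrt(-14 + G))
-4237020/3443294 - c(2074) = -4237020/3443294 - sqrt(-14 + 2074) = -4237020*1/3443294 - sqrt(2060) = -2118510/1721647 - 2*sqrt(515)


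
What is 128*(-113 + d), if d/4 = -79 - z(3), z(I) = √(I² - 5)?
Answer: -55936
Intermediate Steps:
z(I) = √(-5 + I²)
d = -324 (d = 4*(-79 - √(-5 + 3²)) = 4*(-79 - √(-5 + 9)) = 4*(-79 - √4) = 4*(-79 - 1*2) = 4*(-79 - 2) = 4*(-81) = -324)
128*(-113 + d) = 128*(-113 - 324) = 128*(-437) = -55936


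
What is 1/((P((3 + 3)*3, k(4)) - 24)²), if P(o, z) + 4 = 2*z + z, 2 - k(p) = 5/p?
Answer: 16/10609 ≈ 0.0015082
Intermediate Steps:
k(p) = 2 - 5/p
P(o, z) = -4 + 3*z (P(o, z) = -4 + (2*z + z) = -4 + 3*z)
1/((P((3 + 3)*3, k(4)) - 24)²) = 1/(((-4 + 3*(2 - 5/4)) - 24)²) = 1/(((-4 + 3*(¾)) - 24)²) = 1/(((-4 + 9/4) - 24)²) = 1/((-7/4 - 24)²) = 1/((-103/4)²) = 1/(10609/16) = 16/10609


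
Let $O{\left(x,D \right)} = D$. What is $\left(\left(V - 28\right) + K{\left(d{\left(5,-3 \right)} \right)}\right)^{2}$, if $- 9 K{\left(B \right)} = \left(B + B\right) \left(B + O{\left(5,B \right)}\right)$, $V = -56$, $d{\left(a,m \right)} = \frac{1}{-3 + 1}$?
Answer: $\frac{573049}{81} \approx 7074.7$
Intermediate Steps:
$d{\left(a,m \right)} = - \frac{1}{2}$ ($d{\left(a,m \right)} = \frac{1}{-2} = - \frac{1}{2}$)
$K{\left(B \right)} = - \frac{4 B^{2}}{9}$ ($K{\left(B \right)} = - \frac{\left(B + B\right) \left(B + B\right)}{9} = - \frac{2 B 2 B}{9} = - \frac{4 B^{2}}{9}$)
$\left(\left(V - 28\right) + K{\left(d{\left(5,-3 \right)} \right)}\right)^{2} = \left(\left(-56 - 28\right) - \frac{4 \left(- \frac{1}{2}\right)^{2}}{9}\right)^{2} = \left(-84 - \frac{1}{9}\right)^{2} = \left(- \frac{757}{9}\right)^{2} = \frac{573049}{81}$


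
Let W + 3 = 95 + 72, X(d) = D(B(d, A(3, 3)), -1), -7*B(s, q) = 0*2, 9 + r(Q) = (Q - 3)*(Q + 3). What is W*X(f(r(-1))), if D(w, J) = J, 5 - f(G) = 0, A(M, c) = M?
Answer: -164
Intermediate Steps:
r(Q) = -9 + (-3 + Q)*(3 + Q) (r(Q) = -9 + (Q - 3)*(Q + 3) = -9 + (-3 + Q)*(3 + Q))
B(s, q) = 0 (B(s, q) = -0*2 = -⅐*0 = 0)
f(G) = 5 (f(G) = 5 - 1*0 = 5 + 0 = 5)
X(d) = -1
W = 164 (W = -3 + (95 + 72) = -3 + 167 = 164)
W*X(f(r(-1))) = 164*(-1) = -164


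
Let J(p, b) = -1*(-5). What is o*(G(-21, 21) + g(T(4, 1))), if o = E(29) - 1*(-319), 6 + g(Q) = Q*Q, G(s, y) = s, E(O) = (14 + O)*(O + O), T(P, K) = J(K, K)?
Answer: -5626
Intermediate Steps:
J(p, b) = 5
T(P, K) = 5
E(O) = 2*O*(14 + O) (E(O) = (14 + O)*(2*O) = 2*O*(14 + O))
g(Q) = -6 + Q² (g(Q) = -6 + Q*Q = -6 + Q²)
o = 2813 (o = 2*29*(14 + 29) - 1*(-319) = 2*29*43 + 319 = 2494 + 319 = 2813)
o*(G(-21, 21) + g(T(4, 1))) = 2813*(-21 + (-6 + 5²)) = 2813*(-21 + (-6 + 25)) = 2813*(-21 + 19) = 2813*(-2) = -5626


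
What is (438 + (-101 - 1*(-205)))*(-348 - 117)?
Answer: -252030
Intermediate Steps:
(438 + (-101 - 1*(-205)))*(-348 - 117) = (438 + (-101 + 205))*(-465) = (438 + 104)*(-465) = 542*(-465) = -252030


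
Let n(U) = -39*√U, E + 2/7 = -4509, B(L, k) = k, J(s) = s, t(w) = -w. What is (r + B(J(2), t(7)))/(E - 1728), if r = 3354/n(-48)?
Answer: 49/43661 - 301*I*√3/261966 ≈ 0.0011223 - 0.0019901*I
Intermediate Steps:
E = -31565/7 (E = -2/7 - 4509 = -31565/7 ≈ -4509.3)
r = 43*I*√3/6 (r = 3354/((-156*I*√3)) = 3354*(I*√3/468) = 43*I*√3/6 ≈ 12.413*I)
(r + B(J(2), t(7)))/(E - 1728) = (43*I*√3/6 - 1*7)/(-31565/7 - 1728) = (43*I*√3/6 - 7)/(-43661/7) = (-7 + 43*I*√3/6)*(-7/43661) = 49/43661 - 301*I*√3/261966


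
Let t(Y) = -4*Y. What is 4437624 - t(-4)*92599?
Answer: 2956040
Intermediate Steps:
4437624 - t(-4)*92599 = 4437624 - (-4*(-4))*92599 = 4437624 - 16*92599 = 4437624 - 1*1481584 = 4437624 - 1481584 = 2956040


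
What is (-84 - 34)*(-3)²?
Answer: -1062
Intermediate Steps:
(-84 - 34)*(-3)² = -118*9 = -1062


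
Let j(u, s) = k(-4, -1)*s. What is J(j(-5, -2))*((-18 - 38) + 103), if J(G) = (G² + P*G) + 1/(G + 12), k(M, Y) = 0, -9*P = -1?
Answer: 47/12 ≈ 3.9167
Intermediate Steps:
P = ⅑ (P = -⅑*(-1) = ⅑ ≈ 0.11111)
j(u, s) = 0 (j(u, s) = 0*s = 0)
J(G) = G² + 1/(12 + G) + G/9 (J(G) = (G² + G/9) + 1/(G + 12) = (G² + G/9) + 1/(12 + G) = G² + 1/(12 + G) + G/9)
J(j(-5, -2))*((-18 - 38) + 103) = ((9 + 9*0³ + 12*0 + 109*0²)/(9*(12 + 0)))*((-18 - 38) + 103) = ((⅑)*(9 + 9*0 + 0 + 109*0)/12)*(-56 + 103) = ((⅑)*(1/12)*(9 + 0 + 0 + 0))*47 = ((⅑)*(1/12)*9)*47 = (1/12)*47 = 47/12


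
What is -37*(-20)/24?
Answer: 185/6 ≈ 30.833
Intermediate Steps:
-37*(-20)/24 = 740*(1/24) = 185/6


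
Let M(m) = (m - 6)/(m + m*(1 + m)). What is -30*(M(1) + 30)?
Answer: -850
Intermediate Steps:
M(m) = (-6 + m)/(m + m*(1 + m))
-30*(M(1) + 30) = -30*((-6 + 1)/(1*(2 + 1)) + 30) = -30*(1*(-5)/3 + 30) = -30*(1*(1/3)*(-5) + 30) = -30*(-5/3 + 30) = -30*85/3 = -850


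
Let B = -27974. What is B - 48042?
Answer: -76016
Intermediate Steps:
B - 48042 = -27974 - 48042 = -76016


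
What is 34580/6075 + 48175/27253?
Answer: 247014373/33112395 ≈ 7.4599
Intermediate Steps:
34580/6075 + 48175/27253 = 34580*(1/6075) + 48175*(1/27253) = 6916/1215 + 48175/27253 = 247014373/33112395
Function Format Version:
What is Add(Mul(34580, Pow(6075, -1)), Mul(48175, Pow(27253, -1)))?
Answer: Rational(247014373, 33112395) ≈ 7.4599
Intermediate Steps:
Add(Mul(34580, Pow(6075, -1)), Mul(48175, Pow(27253, -1))) = Add(Mul(34580, Rational(1, 6075)), Mul(48175, Rational(1, 27253))) = Add(Rational(6916, 1215), Rational(48175, 27253)) = Rational(247014373, 33112395)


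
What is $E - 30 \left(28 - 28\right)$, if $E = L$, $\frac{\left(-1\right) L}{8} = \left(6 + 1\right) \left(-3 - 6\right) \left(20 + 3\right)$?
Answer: $11592$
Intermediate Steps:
$L = 11592$ ($L = - 8 \left(6 + 1\right) \left(-3 - 6\right) \left(20 + 3\right) = - 8 \cdot 7 \left(-9\right) 23 = - 8 \left(\left(-63\right) 23\right) = \left(-8\right) \left(-1449\right) = 11592$)
$E = 11592$
$E - 30 \left(28 - 28\right) = 11592 - 30 \left(28 - 28\right) = 11592 - 0 = 11592 + 0 = 11592$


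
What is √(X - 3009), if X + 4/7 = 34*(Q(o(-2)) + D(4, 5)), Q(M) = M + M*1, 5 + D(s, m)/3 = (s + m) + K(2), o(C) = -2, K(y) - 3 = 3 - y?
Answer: I*√114149/7 ≈ 48.266*I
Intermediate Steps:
K(y) = 6 - y (K(y) = 3 + (3 - y) = 6 - y)
D(s, m) = -3 + 3*m + 3*s (D(s, m) = -15 + 3*((s + m) + (6 - 1*2)) = -15 + 3*((m + s) + (6 - 2)) = -15 + 3*((m + s) + 4) = -15 + 3*(4 + m + s) = -15 + (12 + 3*m + 3*s) = -3 + 3*m + 3*s)
Q(M) = 2*M (Q(M) = M + M = 2*M)
X = 4756/7 (X = -4/7 + 34*(2*(-2) + (-3 + 3*5 + 3*4)) = -4/7 + 34*(-4 + (-3 + 15 + 12)) = -4/7 + 34*(-4 + 24) = -4/7 + 34*20 = -4/7 + 680 = 4756/7 ≈ 679.43)
√(X - 3009) = √(4756/7 - 3009) = √(-16307/7) = I*√114149/7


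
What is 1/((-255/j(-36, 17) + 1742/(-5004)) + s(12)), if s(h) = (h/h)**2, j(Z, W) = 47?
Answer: -117594/561353 ≈ -0.20948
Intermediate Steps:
s(h) = 1 (s(h) = 1**2 = 1)
1/((-255/j(-36, 17) + 1742/(-5004)) + s(12)) = 1/((-255/47 + 1742/(-5004)) + 1) = 1/((-255*1/47 + 1742*(-1/5004)) + 1) = 1/((-255/47 - 871/2502) + 1) = 1/(-678947/117594 + 1) = 1/(-561353/117594) = -117594/561353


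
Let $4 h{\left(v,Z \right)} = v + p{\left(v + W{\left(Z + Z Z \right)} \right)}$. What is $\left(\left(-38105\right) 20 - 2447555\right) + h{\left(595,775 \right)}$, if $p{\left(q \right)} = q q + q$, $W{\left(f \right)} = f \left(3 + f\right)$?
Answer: $\frac{130815145716646552318795}{4} \approx 3.2704 \cdot 10^{22}$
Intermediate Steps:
$p{\left(q \right)} = q + q^{2}$ ($p{\left(q \right)} = q^{2} + q = q + q^{2}$)
$h{\left(v,Z \right)} = \frac{v}{4} + \frac{\left(v + \left(Z + Z^{2}\right) \left(3 + Z + Z^{2}\right)\right) \left(1 + v + \left(Z + Z^{2}\right) \left(3 + Z + Z^{2}\right)\right)}{4}$ ($h{\left(v,Z \right)} = \frac{v + \left(v + \left(Z + Z Z\right) \left(3 + \left(Z + Z Z\right)\right)\right) \left(1 + \left(v + \left(Z + Z Z\right) \left(3 + \left(Z + Z Z\right)\right)\right)\right)}{4} = \frac{v + \left(v + \left(Z + Z^{2}\right) \left(3 + \left(Z + Z^{2}\right)\right)\right) \left(1 + \left(v + \left(Z + Z^{2}\right) \left(3 + \left(Z + Z^{2}\right)\right)\right)\right)}{4} = \frac{v + \left(v + \left(Z + Z^{2}\right) \left(3 + Z + Z^{2}\right)\right) \left(1 + \left(v + \left(Z + Z^{2}\right) \left(3 + Z + Z^{2}\right)\right)\right)}{4} = \frac{v + \left(v + \left(Z + Z^{2}\right) \left(3 + Z + Z^{2}\right)\right) \left(1 + v + \left(Z + Z^{2}\right) \left(3 + Z + Z^{2}\right)\right)}{4} = \frac{v}{4} + \frac{\left(v + \left(Z + Z^{2}\right) \left(3 + Z + Z^{2}\right)\right) \left(1 + v + \left(Z + Z^{2}\right) \left(3 + Z + Z^{2}\right)\right)}{4}$)
$\left(\left(-38105\right) 20 - 2447555\right) + h{\left(595,775 \right)} = \left(\left(-38105\right) 20 - 2447555\right) + \left(\frac{1}{4} \cdot 595 + \frac{\left(595 + 775 \left(1 + 775\right) \left(3 + 775 \left(1 + 775\right)\right)\right) \left(1 + 595 + 775 \left(1 + 775\right) \left(3 + 775 \left(1 + 775\right)\right)\right)}{4}\right) = \left(-762100 - 2447555\right) + \left(\frac{595}{4} + \frac{\left(595 + 775 \cdot 776 \left(3 + 775 \cdot 776\right)\right) \left(1 + 595 + 775 \cdot 776 \left(3 + 775 \cdot 776\right)\right)}{4}\right) = -3209655 + \left(\frac{595}{4} + \frac{\left(595 + 775 \cdot 776 \left(3 + 601400\right)\right) \left(1 + 595 + 775 \cdot 776 \left(3 + 601400\right)\right)}{4}\right) = -3209655 + \left(\frac{595}{4} + \frac{\left(595 + 775 \cdot 776 \cdot 601403\right) \left(1 + 595 + 775 \cdot 776 \cdot 601403\right)}{4}\right) = -3209655 + \left(\frac{595}{4} + \frac{\left(595 + 361683764200\right) \left(1 + 595 + 361683764200\right)}{4}\right) = -3209655 + \left(\frac{595}{4} + \frac{1}{4} \cdot 361683764795 \cdot 361683764796\right) = -3209655 + \left(\frac{595}{4} + 32703786429161641289205\right) = -3209655 + \frac{130815145716646565157415}{4} = \frac{130815145716646552318795}{4}$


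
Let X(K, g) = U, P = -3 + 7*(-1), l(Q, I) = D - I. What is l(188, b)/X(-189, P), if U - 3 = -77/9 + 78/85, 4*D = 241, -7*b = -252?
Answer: -74205/14192 ≈ -5.2287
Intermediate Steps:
b = 36 (b = -⅐*(-252) = 36)
D = 241/4 (D = (¼)*241 = 241/4 ≈ 60.250)
l(Q, I) = 241/4 - I
P = -10 (P = -3 - 7 = -10)
U = -3548/765 (U = 3 + (-77/9 + 78/85) = 3 - 5843/765 = -3548/765 ≈ -4.6379)
X(K, g) = -3548/765
l(188, b)/X(-189, P) = (241/4 - 1*36)/(-3548/765) = (241/4 - 36)*(-765/3548) = (97/4)*(-765/3548) = -74205/14192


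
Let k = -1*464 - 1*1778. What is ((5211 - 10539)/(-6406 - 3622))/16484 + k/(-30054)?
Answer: 11586443978/155249151369 ≈ 0.074631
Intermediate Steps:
k = -2242 (k = -464 - 1778 = -2242)
((5211 - 10539)/(-6406 - 3622))/16484 + k/(-30054) = ((5211 - 10539)/(-6406 - 3622))/16484 - 2242/(-30054) = -5328/(-10028)*(1/16484) - 2242*(-1/30054) = -5328*(-1/10028)*(1/16484) + 1121/15027 = (1332/2507)*(1/16484) + 1121/15027 = 333/10331347 + 1121/15027 = 11586443978/155249151369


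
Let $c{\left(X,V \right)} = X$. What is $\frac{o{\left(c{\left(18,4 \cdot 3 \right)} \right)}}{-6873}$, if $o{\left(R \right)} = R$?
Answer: $- \frac{6}{2291} \approx -0.0026189$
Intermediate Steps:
$\frac{o{\left(c{\left(18,4 \cdot 3 \right)} \right)}}{-6873} = \frac{18}{-6873} = 18 \left(- \frac{1}{6873}\right) = - \frac{6}{2291}$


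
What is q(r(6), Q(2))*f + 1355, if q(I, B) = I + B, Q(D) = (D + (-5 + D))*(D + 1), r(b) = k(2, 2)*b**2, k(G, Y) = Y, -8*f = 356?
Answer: -3431/2 ≈ -1715.5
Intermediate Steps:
f = -89/2 (f = -1/8*356 = -89/2 ≈ -44.500)
r(b) = 2*b**2
Q(D) = (1 + D)*(-5 + 2*D) (Q(D) = (-5 + 2*D)*(1 + D) = (1 + D)*(-5 + 2*D))
q(I, B) = B + I
q(r(6), Q(2))*f + 1355 = ((-5 - 3*2 + 2*2**2) + 2*6**2)*(-89/2) + 1355 = ((-5 - 6 + 2*4) + 2*36)*(-89/2) + 1355 = ((-5 - 6 + 8) + 72)*(-89/2) + 1355 = (-3 + 72)*(-89/2) + 1355 = 69*(-89/2) + 1355 = -6141/2 + 1355 = -3431/2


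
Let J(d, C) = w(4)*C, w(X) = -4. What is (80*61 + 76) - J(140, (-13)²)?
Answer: 5632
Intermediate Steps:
J(d, C) = -4*C
(80*61 + 76) - J(140, (-13)²) = (80*61 + 76) - (-4)*(-13)² = (4880 + 76) - (-4)*169 = 4956 - 1*(-676) = 4956 + 676 = 5632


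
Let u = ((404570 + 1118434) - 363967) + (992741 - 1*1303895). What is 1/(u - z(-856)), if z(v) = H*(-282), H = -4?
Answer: 1/846755 ≈ 1.1810e-6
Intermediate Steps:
z(v) = 1128 (z(v) = -4*(-282) = 1128)
u = 847883 (u = (1523004 - 363967) + (992741 - 1303895) = 1159037 - 311154 = 847883)
1/(u - z(-856)) = 1/(847883 - 1*1128) = 1/(847883 - 1128) = 1/846755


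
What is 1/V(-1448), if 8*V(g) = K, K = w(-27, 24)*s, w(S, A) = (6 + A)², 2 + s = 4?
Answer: 1/225 ≈ 0.0044444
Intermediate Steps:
s = 2 (s = -2 + 4 = 2)
K = 1800 (K = (6 + 24)²*2 = 30²*2 = 900*2 = 1800)
V(g) = 225 (V(g) = (⅛)*1800 = 225)
1/V(-1448) = 1/225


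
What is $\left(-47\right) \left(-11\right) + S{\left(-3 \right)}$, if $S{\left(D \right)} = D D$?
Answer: $526$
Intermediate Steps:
$S{\left(D \right)} = D^{2}$
$\left(-47\right) \left(-11\right) + S{\left(-3 \right)} = \left(-47\right) \left(-11\right) + \left(-3\right)^{2} = 517 + 9 = 526$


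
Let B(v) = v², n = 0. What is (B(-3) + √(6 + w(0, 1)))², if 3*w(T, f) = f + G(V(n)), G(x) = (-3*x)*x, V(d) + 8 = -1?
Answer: 19/3 + 24*I*√42 ≈ 6.3333 + 155.54*I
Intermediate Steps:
V(d) = -9 (V(d) = -8 - 1 = -9)
G(x) = -3*x²
w(T, f) = -81 + f/3 (w(T, f) = (f - 3*(-9)²)/3 = (f - 3*81)/3 = (f - 243)/3 = (-243 + f)/3 = -81 + f/3)
(B(-3) + √(6 + w(0, 1)))² = ((-3)² + √(6 + (-81 + (⅓)*1)))² = (9 + √(6 + (-81 + ⅓)))² = (9 + √(6 - 242/3))² = (9 + √(-224/3))² = (9 + 4*I*√42/3)²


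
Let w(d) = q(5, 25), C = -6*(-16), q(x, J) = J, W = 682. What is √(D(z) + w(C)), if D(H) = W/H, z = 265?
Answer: √1936355/265 ≈ 5.2511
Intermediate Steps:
D(H) = 682/H
C = 96
w(d) = 25
√(D(z) + w(C)) = √(682/265 + 25) = √(7307/265) = √1936355/265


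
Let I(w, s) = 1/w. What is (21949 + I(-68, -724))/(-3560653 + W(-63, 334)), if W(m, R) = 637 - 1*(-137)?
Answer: -1492531/242071772 ≈ -0.0061657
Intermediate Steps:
W(m, R) = 774 (W(m, R) = 637 + 137 = 774)
(21949 + I(-68, -724))/(-3560653 + W(-63, 334)) = (21949 + 1/(-68))/(-3560653 + 774) = (21949 - 1/68)/(-3559879) = (1492531/68)*(-1/3559879) = -1492531/242071772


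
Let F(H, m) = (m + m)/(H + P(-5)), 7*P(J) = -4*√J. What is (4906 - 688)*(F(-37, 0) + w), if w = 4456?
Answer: 18795408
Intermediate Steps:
P(J) = -4*√J/7 (P(J) = (-4*√J)/7 = -4*√J/7)
F(H, m) = 2*m/(H - 4*I*√5/7) (F(H, m) = (m + m)/(H - 4*I*√5/7) = (2*m)/(H - 4*I*√5/7) = 2*m/(H - 4*I*√5/7))
(4906 - 688)*(F(-37, 0) + w) = (4906 - 688)*(14*0/(7*(-37) - 4*I*√5) + 4456) = 4218*(14*0/(-259 - 4*I*√5) + 4456) = 4218*(0 + 4456) = 4218*4456 = 18795408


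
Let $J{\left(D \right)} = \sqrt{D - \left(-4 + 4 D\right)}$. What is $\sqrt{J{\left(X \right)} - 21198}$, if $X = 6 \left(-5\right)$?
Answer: $\sqrt{-21198 + \sqrt{94}} \approx 145.56 i$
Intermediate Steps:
$X = -30$
$J{\left(D \right)} = \sqrt{4 - 3 D}$ ($J{\left(D \right)} = \sqrt{D - \left(-4 + 4 D\right)} = \sqrt{4 - 3 D}$)
$\sqrt{J{\left(X \right)} - 21198} = \sqrt{\sqrt{4 - -90} - 21198} = \sqrt{\sqrt{4 + 90} - 21198} = \sqrt{\sqrt{94} - 21198} = \sqrt{-21198 + \sqrt{94}}$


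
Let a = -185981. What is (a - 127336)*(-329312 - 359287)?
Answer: 215749772883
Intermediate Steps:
(a - 127336)*(-329312 - 359287) = (-185981 - 127336)*(-329312 - 359287) = -313317*(-688599) = 215749772883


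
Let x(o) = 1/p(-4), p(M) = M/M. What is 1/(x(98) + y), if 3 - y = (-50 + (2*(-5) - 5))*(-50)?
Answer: -1/3246 ≈ -0.00030807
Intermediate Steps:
p(M) = 1
x(o) = 1 (x(o) = 1/1 = 1)
y = -3247 (y = 3 - (-50 + (2*(-5) - 5))*(-50) = 3 - (-50 + (-10 - 5))*(-50) = 3 - (-50 - 15)*(-50) = 3 - (-65)*(-50) = 3 - 1*3250 = 3 - 3250 = -3247)
1/(x(98) + y) = 1/(1 - 3247) = 1/(-3246) = -1/3246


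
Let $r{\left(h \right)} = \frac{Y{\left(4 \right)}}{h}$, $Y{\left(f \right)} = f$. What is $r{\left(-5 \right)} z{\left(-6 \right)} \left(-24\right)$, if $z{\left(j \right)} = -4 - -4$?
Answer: $0$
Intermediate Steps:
$z{\left(j \right)} = 0$ ($z{\left(j \right)} = -4 + 4 = 0$)
$r{\left(h \right)} = \frac{4}{h}$
$r{\left(-5 \right)} z{\left(-6 \right)} \left(-24\right) = \frac{4}{-5} \cdot 0 \left(-24\right) = 4 \left(- \frac{1}{5}\right) 0 \left(-24\right) = \left(- \frac{4}{5}\right) 0 \left(-24\right) = 0 \left(-24\right) = 0$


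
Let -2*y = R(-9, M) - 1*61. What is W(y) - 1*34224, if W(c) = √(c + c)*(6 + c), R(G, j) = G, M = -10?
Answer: -34224 + 41*√70 ≈ -33881.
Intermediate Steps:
y = 35 (y = -(-9 - 1*61)/2 = -(-9 - 61)/2 = -½*(-70) = 35)
W(c) = √2*√c*(6 + c) (W(c) = √(2*c)*(6 + c) = (√2*√c)*(6 + c) = √2*√c*(6 + c))
W(y) - 1*34224 = √2*√35*(6 + 35) - 1*34224 = √2*√35*41 - 34224 = 41*√70 - 34224 = -34224 + 41*√70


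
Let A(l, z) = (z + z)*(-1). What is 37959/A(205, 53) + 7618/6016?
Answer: -56888459/159424 ≈ -356.84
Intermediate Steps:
A(l, z) = -2*z (A(l, z) = (2*z)*(-1) = -2*z)
37959/A(205, 53) + 7618/6016 = 37959/((-2*53)) + 7618/6016 = 37959/(-106) + 7618*(1/6016) = 37959*(-1/106) + 3809/3008 = -37959/106 + 3809/3008 = -56888459/159424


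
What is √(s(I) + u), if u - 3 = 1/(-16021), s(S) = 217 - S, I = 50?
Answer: √43634298949/16021 ≈ 13.038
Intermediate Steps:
u = 48062/16021 (u = 3 + 1/(-16021) = 3 - 1/16021 = 48062/16021 ≈ 2.9999)
√(s(I) + u) = √((217 - 1*50) + 48062/16021) = √((217 - 50) + 48062/16021) = √(167 + 48062/16021) = √(2723569/16021) = √43634298949/16021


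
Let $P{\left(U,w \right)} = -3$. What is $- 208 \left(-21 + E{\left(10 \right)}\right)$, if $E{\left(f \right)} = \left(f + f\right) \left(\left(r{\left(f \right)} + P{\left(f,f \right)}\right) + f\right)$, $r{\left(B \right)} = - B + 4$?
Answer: $208$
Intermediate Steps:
$r{\left(B \right)} = 4 - B$
$E{\left(f \right)} = 2 f$ ($E{\left(f \right)} = \left(f + f\right) \left(\left(\left(4 - f\right) - 3\right) + f\right) = 2 f \left(\left(1 - f\right) + f\right) = 2 f 1 = 2 f$)
$- 208 \left(-21 + E{\left(10 \right)}\right) = - 208 \left(-21 + 2 \cdot 10\right) = - 208 \left(-21 + 20\right) = \left(-208\right) \left(-1\right) = 208$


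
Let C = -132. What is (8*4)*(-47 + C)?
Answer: -5728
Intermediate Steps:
(8*4)*(-47 + C) = (8*4)*(-47 - 132) = 32*(-179) = -5728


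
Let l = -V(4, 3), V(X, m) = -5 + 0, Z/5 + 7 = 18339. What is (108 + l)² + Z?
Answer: 104429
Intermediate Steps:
Z = 91660 (Z = -35 + 5*18339 = -35 + 91695 = 91660)
V(X, m) = -5
l = 5 (l = -1*(-5) = 5)
(108 + l)² + Z = (108 + 5)² + 91660 = 113² + 91660 = 12769 + 91660 = 104429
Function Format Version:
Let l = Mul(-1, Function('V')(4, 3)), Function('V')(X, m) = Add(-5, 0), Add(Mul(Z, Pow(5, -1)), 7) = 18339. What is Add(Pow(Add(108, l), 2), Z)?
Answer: 104429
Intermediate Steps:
Z = 91660 (Z = Add(-35, Mul(5, 18339)) = Add(-35, 91695) = 91660)
Function('V')(X, m) = -5
l = 5 (l = Mul(-1, -5) = 5)
Add(Pow(Add(108, l), 2), Z) = Add(Pow(Add(108, 5), 2), 91660) = Add(Pow(113, 2), 91660) = Add(12769, 91660) = 104429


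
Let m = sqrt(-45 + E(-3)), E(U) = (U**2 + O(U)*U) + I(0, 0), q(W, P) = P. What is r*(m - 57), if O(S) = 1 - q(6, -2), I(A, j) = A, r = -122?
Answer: 6954 - 366*I*sqrt(5) ≈ 6954.0 - 818.4*I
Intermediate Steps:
O(S) = 3 (O(S) = 1 - 1*(-2) = 1 + 2 = 3)
E(U) = U**2 + 3*U (E(U) = (U**2 + 3*U) + 0 = U**2 + 3*U)
m = 3*I*sqrt(5) (m = sqrt(-45 - 3*(3 - 3)) = sqrt(-45 - 3*0) = sqrt(-45 + 0) = sqrt(-45) = 3*I*sqrt(5) ≈ 6.7082*I)
r*(m - 57) = -122*(3*I*sqrt(5) - 57) = -122*(-57 + 3*I*sqrt(5)) = 6954 - 366*I*sqrt(5)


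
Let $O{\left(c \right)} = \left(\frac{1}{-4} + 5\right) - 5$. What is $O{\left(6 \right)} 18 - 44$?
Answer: $- \frac{97}{2} \approx -48.5$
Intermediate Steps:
$O{\left(c \right)} = - \frac{1}{4}$ ($O{\left(c \right)} = \left(- \frac{1}{4} + 5\right) - 5 = \frac{19}{4} - 5 = - \frac{1}{4}$)
$O{\left(6 \right)} 18 - 44 = \left(- \frac{1}{4}\right) 18 - 44 = - \frac{9}{2} - 44 = - \frac{97}{2}$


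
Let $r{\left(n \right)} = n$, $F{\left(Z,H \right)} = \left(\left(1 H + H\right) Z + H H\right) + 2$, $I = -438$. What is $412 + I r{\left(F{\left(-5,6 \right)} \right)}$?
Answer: $10048$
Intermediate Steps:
$F{\left(Z,H \right)} = 2 + H^{2} + 2 H Z$ ($F{\left(Z,H \right)} = \left(\left(H + H\right) Z + H^{2}\right) + 2 = \left(2 H Z + H^{2}\right) + 2 = \left(H^{2} + 2 H Z\right) + 2 = 2 + H^{2} + 2 H Z$)
$412 + I r{\left(F{\left(-5,6 \right)} \right)} = 412 - 438 \left(2 + 6^{2} + 2 \cdot 6 \left(-5\right)\right) = 412 - 438 \left(2 + 36 - 60\right) = 412 - -9636 = 412 + 9636 = 10048$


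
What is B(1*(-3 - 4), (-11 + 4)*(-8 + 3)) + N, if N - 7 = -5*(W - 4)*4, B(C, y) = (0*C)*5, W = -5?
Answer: 187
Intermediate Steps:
B(C, y) = 0 (B(C, y) = 0*5 = 0)
N = 187 (N = 7 - 5*(-5 - 4)*4 = 7 - 5*(-9)*4 = 7 + 45*4 = 7 + 180 = 187)
B(1*(-3 - 4), (-11 + 4)*(-8 + 3)) + N = 0 + 187 = 187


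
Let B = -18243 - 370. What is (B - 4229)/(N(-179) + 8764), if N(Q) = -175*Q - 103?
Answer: -11421/19993 ≈ -0.57125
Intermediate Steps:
B = -18613
N(Q) = -103 - 175*Q
(B - 4229)/(N(-179) + 8764) = (-18613 - 4229)/((-103 - 175*(-179)) + 8764) = -22842/((-103 + 31325) + 8764) = -22842/(31222 + 8764) = -22842/39986 = -22842*1/39986 = -11421/19993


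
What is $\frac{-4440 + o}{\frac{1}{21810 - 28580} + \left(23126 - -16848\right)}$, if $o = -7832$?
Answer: $- \frac{83081440}{270623979} \approx -0.307$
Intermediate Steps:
$\frac{-4440 + o}{\frac{1}{21810 - 28580} + \left(23126 - -16848\right)} = \frac{-4440 - 7832}{\frac{1}{21810 - 28580} + \left(23126 - -16848\right)} = - \frac{12272}{\frac{1}{-6770} + \left(23126 + 16848\right)} = - \frac{12272}{- \frac{1}{6770} + 39974} = - \frac{12272}{\frac{270623979}{6770}} = \left(-12272\right) \frac{6770}{270623979} = - \frac{83081440}{270623979}$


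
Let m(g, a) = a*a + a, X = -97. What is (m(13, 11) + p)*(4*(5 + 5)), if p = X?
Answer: 1400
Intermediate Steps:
m(g, a) = a + a² (m(g, a) = a² + a = a + a²)
p = -97
(m(13, 11) + p)*(4*(5 + 5)) = (11*(1 + 11) - 97)*(4*(5 + 5)) = (11*12 - 97)*(4*10) = (132 - 97)*40 = 35*40 = 1400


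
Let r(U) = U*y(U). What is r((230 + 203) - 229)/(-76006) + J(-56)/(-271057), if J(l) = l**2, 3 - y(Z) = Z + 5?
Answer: 5576272276/10300979171 ≈ 0.54133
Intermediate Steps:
y(Z) = -2 - Z (y(Z) = 3 - (Z + 5) = 3 - (5 + Z) = 3 + (-5 - Z) = -2 - Z)
r(U) = U*(-2 - U)
r((230 + 203) - 229)/(-76006) + J(-56)/(-271057) = -((230 + 203) - 229)*(2 + ((230 + 203) - 229))/(-76006) + (-56)**2/(-271057) = -(433 - 229)*(2 + (433 - 229))*(-1/76006) + 3136*(-1/271057) = -1*204*(2 + 204)*(-1/76006) - 3136/271057 = -1*204*206*(-1/76006) - 3136/271057 = -42024*(-1/76006) - 3136/271057 = 21012/38003 - 3136/271057 = 5576272276/10300979171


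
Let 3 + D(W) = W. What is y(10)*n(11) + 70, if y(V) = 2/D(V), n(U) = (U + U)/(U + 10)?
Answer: 10334/147 ≈ 70.299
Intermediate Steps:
D(W) = -3 + W
n(U) = 2*U/(10 + U) (n(U) = (2*U)/(10 + U) = 2*U/(10 + U))
y(V) = 2/(-3 + V)
y(10)*n(11) + 70 = (2/(-3 + 10))*(2*11/(10 + 11)) + 70 = (2/7)*(2*11/21) + 70 = (2*(⅐))*(2*11*(1/21)) + 70 = (2/7)*(22/21) + 70 = 44/147 + 70 = 10334/147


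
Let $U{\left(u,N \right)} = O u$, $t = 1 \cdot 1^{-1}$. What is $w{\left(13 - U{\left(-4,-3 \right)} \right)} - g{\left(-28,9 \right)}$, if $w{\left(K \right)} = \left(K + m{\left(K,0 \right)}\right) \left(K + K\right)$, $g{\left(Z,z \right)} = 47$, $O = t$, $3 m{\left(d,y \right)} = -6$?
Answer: $463$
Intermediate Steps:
$t = 1$ ($t = 1 \cdot 1 = 1$)
$m{\left(d,y \right)} = -2$ ($m{\left(d,y \right)} = \frac{1}{3} \left(-6\right) = -2$)
$O = 1$
$U{\left(u,N \right)} = u$ ($U{\left(u,N \right)} = 1 u = u$)
$w{\left(K \right)} = 2 K \left(-2 + K\right)$ ($w{\left(K \right)} = \left(K - 2\right) \left(K + K\right) = \left(-2 + K\right) 2 K = 2 K \left(-2 + K\right)$)
$w{\left(13 - U{\left(-4,-3 \right)} \right)} - g{\left(-28,9 \right)} = 2 \left(13 - -4\right) \left(-2 + \left(13 - -4\right)\right) - 47 = 2 \left(13 + 4\right) \left(-2 + \left(13 + 4\right)\right) - 47 = 2 \cdot 17 \left(-2 + 17\right) - 47 = 2 \cdot 17 \cdot 15 - 47 = 510 - 47 = 463$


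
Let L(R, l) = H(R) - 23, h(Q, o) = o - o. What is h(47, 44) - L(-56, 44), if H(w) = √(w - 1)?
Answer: 23 - I*√57 ≈ 23.0 - 7.5498*I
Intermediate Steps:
H(w) = √(-1 + w)
h(Q, o) = 0
L(R, l) = -23 + √(-1 + R) (L(R, l) = √(-1 + R) - 23 = -23 + √(-1 + R))
h(47, 44) - L(-56, 44) = 0 - (-23 + √(-1 - 56)) = 0 - (-23 + √(-57)) = 0 - (-23 + I*√57) = 0 + (23 - I*√57) = 23 - I*√57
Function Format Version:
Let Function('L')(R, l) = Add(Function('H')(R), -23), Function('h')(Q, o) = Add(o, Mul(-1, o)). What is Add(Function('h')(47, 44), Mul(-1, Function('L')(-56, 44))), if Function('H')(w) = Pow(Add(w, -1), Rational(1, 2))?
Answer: Add(23, Mul(-1, I, Pow(57, Rational(1, 2)))) ≈ Add(23.000, Mul(-7.5498, I))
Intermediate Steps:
Function('H')(w) = Pow(Add(-1, w), Rational(1, 2))
Function('h')(Q, o) = 0
Function('L')(R, l) = Add(-23, Pow(Add(-1, R), Rational(1, 2))) (Function('L')(R, l) = Add(Pow(Add(-1, R), Rational(1, 2)), -23) = Add(-23, Pow(Add(-1, R), Rational(1, 2))))
Add(Function('h')(47, 44), Mul(-1, Function('L')(-56, 44))) = Add(0, Mul(-1, Add(-23, Pow(Add(-1, -56), Rational(1, 2))))) = Add(0, Mul(-1, Add(-23, Pow(-57, Rational(1, 2))))) = Add(0, Mul(-1, Add(-23, Mul(I, Pow(57, Rational(1, 2)))))) = Add(0, Add(23, Mul(-1, I, Pow(57, Rational(1, 2))))) = Add(23, Mul(-1, I, Pow(57, Rational(1, 2))))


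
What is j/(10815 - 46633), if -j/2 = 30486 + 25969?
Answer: 56455/17909 ≈ 3.1523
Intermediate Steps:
j = -112910 (j = -2*(30486 + 25969) = -2*56455 = -112910)
j/(10815 - 46633) = -112910/(10815 - 46633) = -112910/(-35818) = -112910*(-1/35818) = 56455/17909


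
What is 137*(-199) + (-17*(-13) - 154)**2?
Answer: -22774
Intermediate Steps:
137*(-199) + (-17*(-13) - 154)**2 = -27263 + (221 - 154)**2 = -27263 + 67**2 = -27263 + 4489 = -22774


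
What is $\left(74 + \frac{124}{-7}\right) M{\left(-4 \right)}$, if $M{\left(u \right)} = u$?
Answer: $- \frac{1576}{7} \approx -225.14$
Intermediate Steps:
$\left(74 + \frac{124}{-7}\right) M{\left(-4 \right)} = \left(74 + \frac{124}{-7}\right) \left(-4\right) = \left(74 + 124 \left(- \frac{1}{7}\right)\right) \left(-4\right) = \left(74 - \frac{124}{7}\right) \left(-4\right) = \frac{394}{7} \left(-4\right) = - \frac{1576}{7}$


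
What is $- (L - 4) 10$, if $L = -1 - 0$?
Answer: $50$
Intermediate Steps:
$L = -1$ ($L = -1 + 0 = -1$)
$- (L - 4) 10 = - (-1 - 4) 10 = \left(-1\right) \left(-5\right) 10 = 5 \cdot 10 = 50$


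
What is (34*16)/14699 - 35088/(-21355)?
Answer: 527375632/313897145 ≈ 1.6801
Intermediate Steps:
(34*16)/14699 - 35088/(-21355) = 544*(1/14699) - 35088*(-1/21355) = 544/14699 + 35088/21355 = 527375632/313897145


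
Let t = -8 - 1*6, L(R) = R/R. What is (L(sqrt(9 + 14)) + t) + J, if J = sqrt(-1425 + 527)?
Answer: -13 + I*sqrt(898) ≈ -13.0 + 29.967*I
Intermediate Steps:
L(R) = 1
J = I*sqrt(898) (J = sqrt(-898) = I*sqrt(898) ≈ 29.967*I)
t = -14 (t = -8 - 6 = -14)
(L(sqrt(9 + 14)) + t) + J = (1 - 14) + I*sqrt(898) = -13 + I*sqrt(898)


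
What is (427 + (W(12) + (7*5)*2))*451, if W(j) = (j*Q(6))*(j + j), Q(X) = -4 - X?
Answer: -1074733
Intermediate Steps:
W(j) = -20*j**2 (W(j) = (j*(-4 - 1*6))*(j + j) = (j*(-4 - 6))*(2*j) = (j*(-10))*(2*j) = (-10*j)*(2*j) = -20*j**2)
(427 + (W(12) + (7*5)*2))*451 = (427 + (-20*12**2 + (7*5)*2))*451 = (427 + (-20*144 + 35*2))*451 = (427 + (-2880 + 70))*451 = (427 - 2810)*451 = -2383*451 = -1074733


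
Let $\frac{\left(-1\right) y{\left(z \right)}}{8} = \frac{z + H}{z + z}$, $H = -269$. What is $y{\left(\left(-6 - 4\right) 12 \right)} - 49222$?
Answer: $- \frac{1477049}{30} \approx -49235.0$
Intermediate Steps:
$y{\left(z \right)} = - \frac{4 \left(-269 + z\right)}{z}$ ($y{\left(z \right)} = - 8 \frac{z - 269}{z + z} = - 8 \frac{-269 + z}{2 z} = - \frac{4 \left(-269 + z\right)}{z}$)
$y{\left(\left(-6 - 4\right) 12 \right)} - 49222 = \left(-4 + \frac{1076}{\left(-6 - 4\right) 12}\right) - 49222 = \left(-4 + \frac{1076}{\left(-10\right) 12}\right) - 49222 = \left(-4 + \frac{1076}{-120}\right) - 49222 = \left(-4 + 1076 \left(- \frac{1}{120}\right)\right) - 49222 = \left(-4 - \frac{269}{30}\right) - 49222 = - \frac{389}{30} - 49222 = - \frac{1477049}{30}$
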